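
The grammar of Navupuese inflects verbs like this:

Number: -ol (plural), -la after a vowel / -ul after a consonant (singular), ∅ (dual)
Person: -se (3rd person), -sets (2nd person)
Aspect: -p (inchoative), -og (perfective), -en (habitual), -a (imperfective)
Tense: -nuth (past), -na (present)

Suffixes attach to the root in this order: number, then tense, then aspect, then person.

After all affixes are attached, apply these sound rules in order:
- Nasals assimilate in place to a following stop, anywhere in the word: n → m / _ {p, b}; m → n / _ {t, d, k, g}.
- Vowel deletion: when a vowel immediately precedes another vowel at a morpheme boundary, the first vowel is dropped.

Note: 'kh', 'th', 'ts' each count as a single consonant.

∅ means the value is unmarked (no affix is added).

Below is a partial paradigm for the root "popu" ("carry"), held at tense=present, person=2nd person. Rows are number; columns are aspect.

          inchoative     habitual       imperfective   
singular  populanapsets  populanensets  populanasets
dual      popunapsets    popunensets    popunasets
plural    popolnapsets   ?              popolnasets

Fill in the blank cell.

popolnensets

Attach number plural -ol → popuol.
Attach tense present -na → popuolna.
Attach aspect habitual -en → popuolnaen.
Attach person 2nd person -sets → popuolnaensets.
Nasal assimilation: no change.
Apply vowel deletion: popuolnaensets → popolnensets.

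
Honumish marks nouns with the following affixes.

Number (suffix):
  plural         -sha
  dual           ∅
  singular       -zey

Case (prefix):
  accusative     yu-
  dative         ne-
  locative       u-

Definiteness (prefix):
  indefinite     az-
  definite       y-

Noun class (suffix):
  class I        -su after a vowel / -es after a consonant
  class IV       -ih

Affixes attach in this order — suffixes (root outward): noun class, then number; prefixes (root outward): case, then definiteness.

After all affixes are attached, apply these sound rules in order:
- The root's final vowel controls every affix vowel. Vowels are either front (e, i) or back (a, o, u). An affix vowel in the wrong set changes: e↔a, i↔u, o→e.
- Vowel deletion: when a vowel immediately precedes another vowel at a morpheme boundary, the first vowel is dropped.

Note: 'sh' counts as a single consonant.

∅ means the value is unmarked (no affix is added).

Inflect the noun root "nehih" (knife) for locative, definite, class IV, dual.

yinehihih

Attach noun class class IV -ih → nehihih.
Attach case locative u- → unehihih.
Attach definiteness definite y- → yunehihih.
number = dual: zero marking, form stays yunehihih.
Apply vowel harmony: yunehihih → yinehihih.
Vowel deletion: no change.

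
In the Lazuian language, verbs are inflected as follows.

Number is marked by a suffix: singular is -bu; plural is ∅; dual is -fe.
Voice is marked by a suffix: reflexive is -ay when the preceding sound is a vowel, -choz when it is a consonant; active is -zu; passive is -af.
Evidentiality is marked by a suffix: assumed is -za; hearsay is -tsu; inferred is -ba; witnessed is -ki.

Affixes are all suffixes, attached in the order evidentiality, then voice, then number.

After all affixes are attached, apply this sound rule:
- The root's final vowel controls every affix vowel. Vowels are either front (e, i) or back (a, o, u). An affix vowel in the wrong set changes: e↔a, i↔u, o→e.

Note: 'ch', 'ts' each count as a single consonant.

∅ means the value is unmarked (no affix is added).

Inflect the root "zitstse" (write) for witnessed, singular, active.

Attach evidentiality witnessed -ki → zitstseki.
Attach voice active -zu → zitstsekizu.
Attach number singular -bu → zitstsekizubu.
Apply vowel harmony: zitstsekizubu → zitstsekizibi.

zitstsekizibi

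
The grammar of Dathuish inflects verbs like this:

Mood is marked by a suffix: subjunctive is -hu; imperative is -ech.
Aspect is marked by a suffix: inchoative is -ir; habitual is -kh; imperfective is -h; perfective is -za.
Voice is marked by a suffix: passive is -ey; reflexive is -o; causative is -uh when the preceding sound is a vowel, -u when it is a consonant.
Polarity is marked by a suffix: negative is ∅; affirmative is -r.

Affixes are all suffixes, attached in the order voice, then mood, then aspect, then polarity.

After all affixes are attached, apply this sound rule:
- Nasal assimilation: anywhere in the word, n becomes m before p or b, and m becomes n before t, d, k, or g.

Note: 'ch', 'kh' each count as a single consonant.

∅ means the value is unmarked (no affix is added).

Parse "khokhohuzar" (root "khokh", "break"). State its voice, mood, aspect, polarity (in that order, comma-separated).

Segment: khokh-o-hu-za-r.
voice: -o → reflexive.
mood: -hu → subjunctive.
aspect: -za → perfective.
polarity: -r → affirmative.

reflexive, subjunctive, perfective, affirmative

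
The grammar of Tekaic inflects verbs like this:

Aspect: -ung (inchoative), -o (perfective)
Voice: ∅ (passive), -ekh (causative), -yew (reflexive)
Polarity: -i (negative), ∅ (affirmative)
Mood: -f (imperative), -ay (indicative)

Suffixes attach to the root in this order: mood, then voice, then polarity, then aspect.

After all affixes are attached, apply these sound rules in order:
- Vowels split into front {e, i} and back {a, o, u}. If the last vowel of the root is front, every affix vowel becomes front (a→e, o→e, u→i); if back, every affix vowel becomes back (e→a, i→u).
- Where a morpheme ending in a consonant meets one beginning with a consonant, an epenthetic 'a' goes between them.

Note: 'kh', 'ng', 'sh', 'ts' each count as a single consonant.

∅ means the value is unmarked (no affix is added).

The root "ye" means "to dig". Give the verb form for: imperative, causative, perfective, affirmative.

Attach mood imperative -f → yef.
Attach voice causative -ekh → yefekh.
polarity = affirmative: zero marking, form stays yefekh.
Attach aspect perfective -o → yefekho.
Apply vowel harmony: yefekho → yefekhe.
Epenthesis: no change.

yefekhe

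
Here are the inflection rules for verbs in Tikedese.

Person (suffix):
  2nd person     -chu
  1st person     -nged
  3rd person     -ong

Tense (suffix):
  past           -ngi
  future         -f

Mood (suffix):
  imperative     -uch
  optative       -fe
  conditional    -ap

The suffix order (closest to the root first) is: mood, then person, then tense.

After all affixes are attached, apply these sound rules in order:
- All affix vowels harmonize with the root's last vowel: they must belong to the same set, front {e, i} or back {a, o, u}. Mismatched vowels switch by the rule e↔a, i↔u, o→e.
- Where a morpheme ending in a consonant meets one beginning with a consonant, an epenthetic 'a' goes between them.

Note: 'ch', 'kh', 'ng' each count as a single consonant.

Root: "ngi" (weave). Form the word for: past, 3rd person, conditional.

ngiepengangi

Attach mood conditional -ap → ngiap.
Attach person 3rd person -ong → ngiapong.
Attach tense past -ngi → ngiapongngi.
Apply vowel harmony: ngiapongngi → ngiepengngi.
Apply epenthesis: ngiepengngi → ngiepengangi.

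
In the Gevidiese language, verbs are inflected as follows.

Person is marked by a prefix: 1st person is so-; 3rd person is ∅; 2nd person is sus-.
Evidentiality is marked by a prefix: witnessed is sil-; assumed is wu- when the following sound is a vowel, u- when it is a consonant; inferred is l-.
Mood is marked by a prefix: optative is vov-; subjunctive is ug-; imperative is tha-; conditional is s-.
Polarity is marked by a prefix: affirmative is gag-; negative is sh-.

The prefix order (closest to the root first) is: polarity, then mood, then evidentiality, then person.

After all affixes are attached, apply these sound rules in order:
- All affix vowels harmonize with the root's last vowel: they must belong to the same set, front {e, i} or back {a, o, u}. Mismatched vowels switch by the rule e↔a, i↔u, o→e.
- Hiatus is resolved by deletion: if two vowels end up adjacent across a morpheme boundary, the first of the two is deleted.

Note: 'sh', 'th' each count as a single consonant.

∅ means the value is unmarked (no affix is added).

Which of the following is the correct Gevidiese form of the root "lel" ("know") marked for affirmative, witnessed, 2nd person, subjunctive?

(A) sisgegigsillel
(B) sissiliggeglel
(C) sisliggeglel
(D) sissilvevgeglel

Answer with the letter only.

B

Attach polarity affirmative gag- → gaglel.
Attach mood subjunctive ug- → uggaglel.
Attach evidentiality witnessed sil- → siluggaglel.
Attach person 2nd person sus- → sussiluggaglel.
Apply vowel harmony: sussiluggaglel → sissiliggeglel.
Vowel deletion: no change.
So the correct form is sissiliggeglel, option (B).
(A) sisgegigsillel is wrong: it has the affixes in the wrong order.
(C) sisliggeglel is wrong: it uses inferred instead of witnessed for evidentiality.
(D) sissilvevgeglel is wrong: it uses optative instead of subjunctive for mood.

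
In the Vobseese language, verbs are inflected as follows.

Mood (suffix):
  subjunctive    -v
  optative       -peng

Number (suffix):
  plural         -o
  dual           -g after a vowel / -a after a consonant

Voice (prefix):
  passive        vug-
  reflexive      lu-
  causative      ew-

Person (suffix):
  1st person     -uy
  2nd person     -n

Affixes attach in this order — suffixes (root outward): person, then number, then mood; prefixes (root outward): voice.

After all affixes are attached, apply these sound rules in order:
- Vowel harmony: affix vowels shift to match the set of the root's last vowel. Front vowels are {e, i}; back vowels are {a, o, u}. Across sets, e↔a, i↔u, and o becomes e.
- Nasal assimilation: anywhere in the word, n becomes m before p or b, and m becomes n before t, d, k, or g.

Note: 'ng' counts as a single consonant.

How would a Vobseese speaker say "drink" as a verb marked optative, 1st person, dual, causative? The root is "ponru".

Attach person 1st person -uy → ponruuy.
Attach number dual -a (after consonant 'y') → ponruuya.
Attach mood optative -peng → ponruuyapeng.
Attach voice causative ew- → ewponruuyapeng.
Apply vowel harmony: ewponruuyapeng → awponruuyapang.
Nasal assimilation: no change.

awponruuyapang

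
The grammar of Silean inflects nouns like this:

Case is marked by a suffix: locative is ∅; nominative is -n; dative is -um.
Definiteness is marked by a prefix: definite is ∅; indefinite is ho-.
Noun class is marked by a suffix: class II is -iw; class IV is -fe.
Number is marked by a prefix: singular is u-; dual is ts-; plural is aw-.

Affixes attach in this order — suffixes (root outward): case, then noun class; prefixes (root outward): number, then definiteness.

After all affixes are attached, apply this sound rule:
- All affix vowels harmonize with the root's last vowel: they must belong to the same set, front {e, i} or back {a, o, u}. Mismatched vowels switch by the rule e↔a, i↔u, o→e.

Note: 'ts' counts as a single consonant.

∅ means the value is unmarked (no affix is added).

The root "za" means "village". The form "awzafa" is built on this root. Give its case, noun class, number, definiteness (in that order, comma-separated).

locative, class IV, plural, definite

Segment: aw-za-fe.
case: ∅ → locative.
noun class: -fe → class IV.
number: aw- → plural.
definiteness: ∅ → definite.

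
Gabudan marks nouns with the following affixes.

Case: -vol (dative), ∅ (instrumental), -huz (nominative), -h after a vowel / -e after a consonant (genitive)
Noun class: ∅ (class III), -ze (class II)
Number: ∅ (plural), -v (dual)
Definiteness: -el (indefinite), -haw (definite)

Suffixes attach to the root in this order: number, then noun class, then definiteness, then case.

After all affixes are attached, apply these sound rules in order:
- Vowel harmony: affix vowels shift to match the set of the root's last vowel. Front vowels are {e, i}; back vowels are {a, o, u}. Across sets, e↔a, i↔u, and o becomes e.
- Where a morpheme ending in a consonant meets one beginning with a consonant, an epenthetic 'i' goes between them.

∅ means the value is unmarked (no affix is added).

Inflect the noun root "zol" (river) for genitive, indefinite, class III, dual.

Attach number dual -v → zolv.
noun class = class III: zero marking, form stays zolv.
Attach definiteness indefinite -el → zolvel.
Attach case genitive -e (after consonant 'l') → zolvele.
Apply vowel harmony: zolvele → zolvala.
Apply epenthesis: zolvala → zolivala.

zolivala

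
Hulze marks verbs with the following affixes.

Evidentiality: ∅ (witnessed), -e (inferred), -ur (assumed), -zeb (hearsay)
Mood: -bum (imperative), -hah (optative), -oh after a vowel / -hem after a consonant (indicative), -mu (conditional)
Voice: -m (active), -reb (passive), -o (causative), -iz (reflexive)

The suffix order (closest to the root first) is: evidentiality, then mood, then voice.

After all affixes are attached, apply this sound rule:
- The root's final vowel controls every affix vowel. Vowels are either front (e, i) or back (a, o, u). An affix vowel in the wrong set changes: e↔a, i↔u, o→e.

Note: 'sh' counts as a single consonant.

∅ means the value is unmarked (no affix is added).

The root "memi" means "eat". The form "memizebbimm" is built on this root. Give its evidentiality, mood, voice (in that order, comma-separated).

hearsay, imperative, active

Segment: memi-zeb-bum-m.
evidentiality: -zeb → hearsay.
mood: -bum → imperative.
voice: -m → active.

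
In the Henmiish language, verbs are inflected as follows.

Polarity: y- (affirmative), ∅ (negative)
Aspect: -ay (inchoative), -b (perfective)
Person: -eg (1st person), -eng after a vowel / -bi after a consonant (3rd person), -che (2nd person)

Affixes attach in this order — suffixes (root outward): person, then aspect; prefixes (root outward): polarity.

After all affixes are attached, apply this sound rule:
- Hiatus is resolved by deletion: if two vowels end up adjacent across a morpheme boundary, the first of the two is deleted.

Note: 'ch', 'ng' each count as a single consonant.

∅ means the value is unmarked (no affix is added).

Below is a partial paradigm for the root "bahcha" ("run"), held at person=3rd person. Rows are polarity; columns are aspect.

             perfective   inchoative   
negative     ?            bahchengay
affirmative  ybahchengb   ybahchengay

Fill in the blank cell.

Attach person 3rd person -eng (after vowel 'a') → bahchaeng.
polarity = negative: zero marking, form stays bahchaeng.
Attach aspect perfective -b → bahchaengb.
Apply vowel deletion: bahchaengb → bahchengb.

bahchengb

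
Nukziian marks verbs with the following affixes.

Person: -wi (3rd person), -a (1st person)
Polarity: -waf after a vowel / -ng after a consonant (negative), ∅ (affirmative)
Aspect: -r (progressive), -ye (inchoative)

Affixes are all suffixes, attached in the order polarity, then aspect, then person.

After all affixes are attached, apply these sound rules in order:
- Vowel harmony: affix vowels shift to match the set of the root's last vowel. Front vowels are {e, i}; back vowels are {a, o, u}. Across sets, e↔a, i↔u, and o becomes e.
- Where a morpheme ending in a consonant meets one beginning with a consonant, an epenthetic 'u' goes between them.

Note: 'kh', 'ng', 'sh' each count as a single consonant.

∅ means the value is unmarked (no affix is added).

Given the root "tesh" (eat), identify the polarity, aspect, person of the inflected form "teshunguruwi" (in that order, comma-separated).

negative, progressive, 3rd person

Segment: tesh-ng-r-wi.
polarity: -waf/ng → negative.
aspect: -r → progressive.
person: -wi → 3rd person.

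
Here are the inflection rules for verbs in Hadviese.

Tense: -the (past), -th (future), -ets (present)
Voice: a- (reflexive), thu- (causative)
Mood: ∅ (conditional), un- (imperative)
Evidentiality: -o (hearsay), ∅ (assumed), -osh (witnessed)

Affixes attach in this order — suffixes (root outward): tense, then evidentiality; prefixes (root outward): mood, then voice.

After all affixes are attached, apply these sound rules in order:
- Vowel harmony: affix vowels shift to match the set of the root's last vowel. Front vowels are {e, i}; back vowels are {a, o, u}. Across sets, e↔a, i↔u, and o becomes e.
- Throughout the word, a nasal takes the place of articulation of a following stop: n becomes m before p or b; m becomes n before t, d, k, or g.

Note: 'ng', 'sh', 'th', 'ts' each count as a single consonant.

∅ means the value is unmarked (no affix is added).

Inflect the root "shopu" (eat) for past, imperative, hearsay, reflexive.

aunshoputhao

Attach mood imperative un- → unshopu.
Attach tense past -the → unshoputhe.
Attach evidentiality hearsay -o → unshoputheo.
Attach voice reflexive a- → aunshoputheo.
Apply vowel harmony: aunshoputheo → aunshoputhao.
Nasal assimilation: no change.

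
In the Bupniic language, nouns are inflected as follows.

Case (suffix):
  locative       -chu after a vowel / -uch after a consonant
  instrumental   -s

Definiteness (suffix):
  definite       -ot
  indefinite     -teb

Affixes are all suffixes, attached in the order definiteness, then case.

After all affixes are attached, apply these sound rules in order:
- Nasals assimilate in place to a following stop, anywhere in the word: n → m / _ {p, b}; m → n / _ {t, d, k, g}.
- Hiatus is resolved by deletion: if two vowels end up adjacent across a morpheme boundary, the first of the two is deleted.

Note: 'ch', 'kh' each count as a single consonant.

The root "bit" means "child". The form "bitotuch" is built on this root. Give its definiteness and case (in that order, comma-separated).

definite, locative

Segment: bit-ot-uch.
definiteness: -ot → definite.
case: -chu/uch → locative.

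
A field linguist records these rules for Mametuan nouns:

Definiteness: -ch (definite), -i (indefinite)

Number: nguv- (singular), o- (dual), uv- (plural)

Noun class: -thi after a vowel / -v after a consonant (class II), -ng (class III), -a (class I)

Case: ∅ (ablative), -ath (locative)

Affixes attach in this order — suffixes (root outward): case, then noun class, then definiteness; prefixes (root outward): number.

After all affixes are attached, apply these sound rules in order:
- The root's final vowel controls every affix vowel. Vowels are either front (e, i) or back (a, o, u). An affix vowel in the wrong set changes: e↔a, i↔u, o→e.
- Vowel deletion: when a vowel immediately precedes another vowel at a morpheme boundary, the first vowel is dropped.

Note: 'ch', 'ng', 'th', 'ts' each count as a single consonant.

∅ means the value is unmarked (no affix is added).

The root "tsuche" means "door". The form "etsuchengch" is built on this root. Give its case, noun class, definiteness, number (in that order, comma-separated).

Segment: o-tsuche-ng-ch.
case: ∅ → ablative.
noun class: -ng → class III.
definiteness: -ch → definite.
number: o- → dual.

ablative, class III, definite, dual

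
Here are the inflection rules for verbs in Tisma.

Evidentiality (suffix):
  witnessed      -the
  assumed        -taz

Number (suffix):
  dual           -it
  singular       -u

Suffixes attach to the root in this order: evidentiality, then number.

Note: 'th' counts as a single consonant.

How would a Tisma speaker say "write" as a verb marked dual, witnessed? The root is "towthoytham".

Attach evidentiality witnessed -the → towthoythamthe.
Attach number dual -it → towthoythamtheit.

towthoythamtheit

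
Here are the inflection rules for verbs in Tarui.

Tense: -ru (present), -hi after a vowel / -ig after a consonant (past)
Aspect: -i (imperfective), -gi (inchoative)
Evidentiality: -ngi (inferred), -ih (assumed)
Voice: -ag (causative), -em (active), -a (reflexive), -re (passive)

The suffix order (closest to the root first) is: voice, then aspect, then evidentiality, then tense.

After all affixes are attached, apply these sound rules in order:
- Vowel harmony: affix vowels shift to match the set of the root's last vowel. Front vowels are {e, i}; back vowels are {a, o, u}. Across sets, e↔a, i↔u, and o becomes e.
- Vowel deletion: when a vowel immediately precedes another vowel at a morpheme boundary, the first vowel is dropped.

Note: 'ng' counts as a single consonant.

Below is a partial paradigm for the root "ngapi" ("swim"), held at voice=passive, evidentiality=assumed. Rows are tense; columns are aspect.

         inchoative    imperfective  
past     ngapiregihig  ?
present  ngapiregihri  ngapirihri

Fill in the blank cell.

ngapirihig

Attach voice passive -re → ngapire.
Attach aspect imperfective -i → ngapirei.
Attach evidentiality assumed -ih → ngapireiih.
Attach tense past -ig (after consonant 'h') → ngapireiihig.
Vowel harmony: no change.
Apply vowel deletion: ngapireiihig → ngapirihig.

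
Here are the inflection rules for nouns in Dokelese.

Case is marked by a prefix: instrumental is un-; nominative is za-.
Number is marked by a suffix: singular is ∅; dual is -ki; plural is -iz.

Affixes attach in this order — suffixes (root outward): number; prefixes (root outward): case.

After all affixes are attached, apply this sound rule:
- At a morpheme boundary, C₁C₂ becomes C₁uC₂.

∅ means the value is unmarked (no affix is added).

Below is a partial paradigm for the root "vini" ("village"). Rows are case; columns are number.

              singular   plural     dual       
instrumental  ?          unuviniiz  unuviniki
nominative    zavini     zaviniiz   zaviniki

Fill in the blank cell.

unuvini

number = singular: zero marking, form stays vini.
Attach case instrumental un- → unvini.
Apply epenthesis: unvini → unuvini.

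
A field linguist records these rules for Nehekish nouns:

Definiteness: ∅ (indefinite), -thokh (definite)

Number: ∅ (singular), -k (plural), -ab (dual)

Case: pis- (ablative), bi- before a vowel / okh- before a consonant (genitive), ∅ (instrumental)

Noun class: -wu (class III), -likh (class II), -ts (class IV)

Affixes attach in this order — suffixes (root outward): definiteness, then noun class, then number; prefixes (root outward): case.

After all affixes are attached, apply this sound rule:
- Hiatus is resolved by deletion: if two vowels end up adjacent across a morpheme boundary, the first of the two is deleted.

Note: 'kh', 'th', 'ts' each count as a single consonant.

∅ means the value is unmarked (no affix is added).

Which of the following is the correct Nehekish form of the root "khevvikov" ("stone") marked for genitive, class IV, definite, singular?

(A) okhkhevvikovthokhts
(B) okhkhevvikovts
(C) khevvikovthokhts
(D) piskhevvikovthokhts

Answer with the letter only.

Attach case genitive okh- (before consonant 'kh') → okhkhevvikov.
Attach definiteness definite -thokh → okhkhevvikovthokh.
Attach noun class class IV -ts → okhkhevvikovthokhts.
number = singular: zero marking, form stays okhkhevvikovthokhts.
Vowel deletion: no change.
So the correct form is okhkhevvikovthokhts, option (A).
(B) okhkhevvikovts is wrong: it uses indefinite instead of definite for definiteness.
(D) piskhevvikovthokhts is wrong: it uses ablative instead of genitive for case.
(C) khevvikovthokhts is wrong: it uses instrumental instead of genitive for case.

A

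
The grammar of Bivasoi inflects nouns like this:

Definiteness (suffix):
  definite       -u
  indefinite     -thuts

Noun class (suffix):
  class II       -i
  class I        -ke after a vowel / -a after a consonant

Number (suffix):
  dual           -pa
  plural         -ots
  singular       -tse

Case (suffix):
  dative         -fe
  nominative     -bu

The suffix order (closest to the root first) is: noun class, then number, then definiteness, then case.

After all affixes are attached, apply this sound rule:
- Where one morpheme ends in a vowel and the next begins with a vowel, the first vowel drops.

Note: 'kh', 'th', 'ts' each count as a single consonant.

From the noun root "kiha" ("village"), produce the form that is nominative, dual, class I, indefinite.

kihakepathutsbu

Attach noun class class I -ke (after vowel 'a') → kihake.
Attach number dual -pa → kihakepa.
Attach definiteness indefinite -thuts → kihakepathuts.
Attach case nominative -bu → kihakepathutsbu.
Vowel deletion: no change.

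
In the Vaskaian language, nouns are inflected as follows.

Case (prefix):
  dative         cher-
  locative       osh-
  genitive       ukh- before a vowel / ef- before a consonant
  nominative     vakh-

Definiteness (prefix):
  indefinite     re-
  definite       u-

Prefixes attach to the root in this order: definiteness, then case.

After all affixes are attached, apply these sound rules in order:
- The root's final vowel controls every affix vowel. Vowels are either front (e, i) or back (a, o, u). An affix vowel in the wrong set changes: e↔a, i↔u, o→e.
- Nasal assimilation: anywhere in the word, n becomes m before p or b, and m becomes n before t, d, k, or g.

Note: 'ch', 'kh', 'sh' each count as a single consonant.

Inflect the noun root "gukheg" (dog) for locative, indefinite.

eshregukheg

Attach definiteness indefinite re- → regukheg.
Attach case locative osh- → oshregukheg.
Apply vowel harmony: oshregukheg → eshregukheg.
Nasal assimilation: no change.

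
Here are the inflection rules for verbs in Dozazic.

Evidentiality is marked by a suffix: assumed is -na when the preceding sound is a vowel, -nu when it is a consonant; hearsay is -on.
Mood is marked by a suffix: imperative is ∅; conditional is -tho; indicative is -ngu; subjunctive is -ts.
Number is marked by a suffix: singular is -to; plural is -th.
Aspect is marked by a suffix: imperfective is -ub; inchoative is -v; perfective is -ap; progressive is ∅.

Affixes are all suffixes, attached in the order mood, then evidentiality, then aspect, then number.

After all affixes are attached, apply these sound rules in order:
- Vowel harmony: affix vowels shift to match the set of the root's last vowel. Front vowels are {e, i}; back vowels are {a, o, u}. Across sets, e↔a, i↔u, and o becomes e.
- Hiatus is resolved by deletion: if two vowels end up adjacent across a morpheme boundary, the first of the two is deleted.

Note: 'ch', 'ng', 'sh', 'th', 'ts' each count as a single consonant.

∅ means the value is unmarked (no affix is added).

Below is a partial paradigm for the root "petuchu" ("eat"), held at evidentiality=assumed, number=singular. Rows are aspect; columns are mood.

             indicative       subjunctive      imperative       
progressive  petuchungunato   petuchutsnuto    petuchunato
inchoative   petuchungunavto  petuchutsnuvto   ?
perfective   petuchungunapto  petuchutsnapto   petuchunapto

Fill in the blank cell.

petuchunavto

mood = imperative: zero marking, form stays petuchu.
Attach evidentiality assumed -na (after vowel 'u') → petuchuna.
Attach aspect inchoative -v → petuchunav.
Attach number singular -to → petuchunavto.
Vowel harmony: no change.
Vowel deletion: no change.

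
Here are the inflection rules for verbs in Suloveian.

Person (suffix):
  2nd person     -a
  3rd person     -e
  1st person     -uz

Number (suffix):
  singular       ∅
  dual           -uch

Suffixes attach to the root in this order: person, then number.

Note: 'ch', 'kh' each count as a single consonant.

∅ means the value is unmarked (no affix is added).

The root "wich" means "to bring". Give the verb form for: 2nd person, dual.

wichauch

Attach person 2nd person -a → wicha.
Attach number dual -uch → wichauch.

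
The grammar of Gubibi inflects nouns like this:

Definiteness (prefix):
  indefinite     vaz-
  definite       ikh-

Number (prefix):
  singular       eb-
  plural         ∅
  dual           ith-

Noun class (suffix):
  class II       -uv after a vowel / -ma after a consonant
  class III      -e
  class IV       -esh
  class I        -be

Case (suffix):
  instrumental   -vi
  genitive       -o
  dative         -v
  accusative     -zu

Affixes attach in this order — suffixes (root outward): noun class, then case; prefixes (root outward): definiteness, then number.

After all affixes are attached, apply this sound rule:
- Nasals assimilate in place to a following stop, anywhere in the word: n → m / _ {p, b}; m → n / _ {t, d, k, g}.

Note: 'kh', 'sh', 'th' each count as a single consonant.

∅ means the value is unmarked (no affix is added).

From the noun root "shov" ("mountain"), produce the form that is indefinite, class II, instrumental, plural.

vazshovmavi

Attach definiteness indefinite vaz- → vazshov.
Attach noun class class II -ma (after consonant 'v') → vazshovma.
Attach case instrumental -vi → vazshovmavi.
number = plural: zero marking, form stays vazshovmavi.
Nasal assimilation: no change.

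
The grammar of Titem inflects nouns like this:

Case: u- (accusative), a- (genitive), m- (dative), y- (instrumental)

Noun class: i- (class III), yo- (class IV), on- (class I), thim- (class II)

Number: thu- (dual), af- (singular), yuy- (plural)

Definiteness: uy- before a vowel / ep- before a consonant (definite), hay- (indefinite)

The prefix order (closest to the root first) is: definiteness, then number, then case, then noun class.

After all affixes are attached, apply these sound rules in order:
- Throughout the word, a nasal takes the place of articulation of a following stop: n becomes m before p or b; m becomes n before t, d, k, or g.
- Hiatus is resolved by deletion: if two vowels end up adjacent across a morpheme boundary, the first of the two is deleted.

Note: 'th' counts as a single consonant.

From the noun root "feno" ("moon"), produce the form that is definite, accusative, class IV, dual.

Attach definiteness definite ep- (before consonant 'f') → epfeno.
Attach number dual thu- → thuepfeno.
Attach case accusative u- → uthuepfeno.
Attach noun class class IV yo- → youthuepfeno.
Nasal assimilation: no change.
Apply vowel deletion: youthuepfeno → yuthepfeno.

yuthepfeno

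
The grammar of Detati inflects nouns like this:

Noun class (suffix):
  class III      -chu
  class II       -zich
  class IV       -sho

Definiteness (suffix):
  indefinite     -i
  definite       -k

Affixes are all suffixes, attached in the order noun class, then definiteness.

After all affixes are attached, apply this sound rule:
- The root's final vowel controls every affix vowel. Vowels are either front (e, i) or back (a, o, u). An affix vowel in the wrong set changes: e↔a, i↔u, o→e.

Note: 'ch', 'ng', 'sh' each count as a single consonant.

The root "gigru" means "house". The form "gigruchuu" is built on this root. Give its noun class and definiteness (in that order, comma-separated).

class III, indefinite

Segment: gigru-chu-i.
noun class: -chu → class III.
definiteness: -i → indefinite.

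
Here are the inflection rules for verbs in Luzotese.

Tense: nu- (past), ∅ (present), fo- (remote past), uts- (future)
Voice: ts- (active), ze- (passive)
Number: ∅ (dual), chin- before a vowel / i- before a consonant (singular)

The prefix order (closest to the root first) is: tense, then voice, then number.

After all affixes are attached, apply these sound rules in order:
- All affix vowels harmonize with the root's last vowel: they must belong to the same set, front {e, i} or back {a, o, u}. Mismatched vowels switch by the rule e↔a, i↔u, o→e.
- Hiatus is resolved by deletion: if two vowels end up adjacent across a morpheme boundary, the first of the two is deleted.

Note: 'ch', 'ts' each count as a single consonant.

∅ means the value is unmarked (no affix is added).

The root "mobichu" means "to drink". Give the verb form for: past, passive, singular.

uzanumobichu

Attach tense past nu- → numobichu.
Attach voice passive ze- → zenumobichu.
Attach number singular i- (before consonant 'z') → izenumobichu.
Apply vowel harmony: izenumobichu → uzanumobichu.
Vowel deletion: no change.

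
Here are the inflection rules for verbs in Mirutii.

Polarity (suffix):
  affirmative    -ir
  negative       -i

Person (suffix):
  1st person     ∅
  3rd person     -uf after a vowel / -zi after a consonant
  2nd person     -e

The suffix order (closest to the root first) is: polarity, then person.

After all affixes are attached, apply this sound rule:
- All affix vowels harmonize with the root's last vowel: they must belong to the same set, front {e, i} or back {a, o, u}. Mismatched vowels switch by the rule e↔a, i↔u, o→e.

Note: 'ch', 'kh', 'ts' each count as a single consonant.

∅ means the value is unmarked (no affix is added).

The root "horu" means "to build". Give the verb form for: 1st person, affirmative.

horuur

Attach polarity affirmative -ir → horuir.
person = 1st person: zero marking, form stays horuir.
Apply vowel harmony: horuir → horuur.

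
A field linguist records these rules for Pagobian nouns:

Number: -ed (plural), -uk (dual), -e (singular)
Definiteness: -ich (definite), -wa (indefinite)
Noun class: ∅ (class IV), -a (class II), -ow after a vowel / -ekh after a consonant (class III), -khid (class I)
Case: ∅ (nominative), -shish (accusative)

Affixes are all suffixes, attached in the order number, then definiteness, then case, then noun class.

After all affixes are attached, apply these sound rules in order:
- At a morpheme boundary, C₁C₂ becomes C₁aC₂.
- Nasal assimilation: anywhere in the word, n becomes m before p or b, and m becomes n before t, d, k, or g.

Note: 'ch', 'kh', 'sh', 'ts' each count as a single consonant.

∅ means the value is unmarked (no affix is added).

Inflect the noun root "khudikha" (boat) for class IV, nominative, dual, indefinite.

khudikhaukawa

Attach number dual -uk → khudikhauk.
Attach definiteness indefinite -wa → khudikhaukwa.
case = nominative: zero marking, form stays khudikhaukwa.
noun class = class IV: zero marking, form stays khudikhaukwa.
Apply epenthesis: khudikhaukwa → khudikhaukawa.
Nasal assimilation: no change.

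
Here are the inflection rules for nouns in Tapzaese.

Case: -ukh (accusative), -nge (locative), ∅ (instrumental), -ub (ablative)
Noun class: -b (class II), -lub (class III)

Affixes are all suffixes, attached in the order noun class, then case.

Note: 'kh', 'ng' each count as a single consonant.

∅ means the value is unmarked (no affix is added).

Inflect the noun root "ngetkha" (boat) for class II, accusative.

ngetkhabukh

Attach noun class class II -b → ngetkhab.
Attach case accusative -ukh → ngetkhabukh.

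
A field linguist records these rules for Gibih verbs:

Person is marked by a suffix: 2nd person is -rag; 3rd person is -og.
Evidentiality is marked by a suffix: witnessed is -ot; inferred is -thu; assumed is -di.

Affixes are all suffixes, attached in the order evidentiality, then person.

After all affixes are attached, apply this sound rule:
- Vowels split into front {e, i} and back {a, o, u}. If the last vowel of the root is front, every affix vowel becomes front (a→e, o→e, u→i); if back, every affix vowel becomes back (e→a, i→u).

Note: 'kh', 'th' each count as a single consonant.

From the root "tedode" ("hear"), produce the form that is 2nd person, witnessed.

tedodeetreg

Attach evidentiality witnessed -ot → tedodeot.
Attach person 2nd person -rag → tedodeotrag.
Apply vowel harmony: tedodeotrag → tedodeetreg.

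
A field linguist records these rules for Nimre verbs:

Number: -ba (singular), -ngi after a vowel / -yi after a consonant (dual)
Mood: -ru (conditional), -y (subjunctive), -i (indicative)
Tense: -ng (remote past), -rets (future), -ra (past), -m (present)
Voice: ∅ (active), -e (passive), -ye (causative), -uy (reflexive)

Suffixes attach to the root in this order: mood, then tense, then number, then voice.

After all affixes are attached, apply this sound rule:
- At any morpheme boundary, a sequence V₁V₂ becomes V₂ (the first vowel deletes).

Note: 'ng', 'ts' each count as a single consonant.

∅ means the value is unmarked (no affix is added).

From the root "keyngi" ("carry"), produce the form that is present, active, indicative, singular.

keyngimba

Attach mood indicative -i → keyngii.
Attach tense present -m → keyngiim.
Attach number singular -ba → keyngiimba.
voice = active: zero marking, form stays keyngiimba.
Apply vowel deletion: keyngiimba → keyngimba.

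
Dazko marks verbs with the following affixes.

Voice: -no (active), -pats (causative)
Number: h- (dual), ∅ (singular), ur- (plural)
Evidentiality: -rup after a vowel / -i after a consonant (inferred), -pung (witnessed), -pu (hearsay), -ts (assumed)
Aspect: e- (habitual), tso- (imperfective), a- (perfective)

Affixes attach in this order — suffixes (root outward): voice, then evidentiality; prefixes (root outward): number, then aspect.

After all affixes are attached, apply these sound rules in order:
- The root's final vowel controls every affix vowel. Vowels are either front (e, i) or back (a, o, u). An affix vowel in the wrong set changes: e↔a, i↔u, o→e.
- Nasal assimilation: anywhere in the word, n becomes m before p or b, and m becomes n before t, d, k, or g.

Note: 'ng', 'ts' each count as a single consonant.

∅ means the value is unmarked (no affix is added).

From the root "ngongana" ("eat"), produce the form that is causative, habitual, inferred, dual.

ahngonganapatsu

Attach number dual h- → hngongana.
Attach voice causative -pats → hngonganapats.
Attach evidentiality inferred -i (after consonant 'ts') → hngonganapatsi.
Attach aspect habitual e- → ehngonganapatsi.
Apply vowel harmony: ehngonganapatsi → ahngonganapatsu.
Nasal assimilation: no change.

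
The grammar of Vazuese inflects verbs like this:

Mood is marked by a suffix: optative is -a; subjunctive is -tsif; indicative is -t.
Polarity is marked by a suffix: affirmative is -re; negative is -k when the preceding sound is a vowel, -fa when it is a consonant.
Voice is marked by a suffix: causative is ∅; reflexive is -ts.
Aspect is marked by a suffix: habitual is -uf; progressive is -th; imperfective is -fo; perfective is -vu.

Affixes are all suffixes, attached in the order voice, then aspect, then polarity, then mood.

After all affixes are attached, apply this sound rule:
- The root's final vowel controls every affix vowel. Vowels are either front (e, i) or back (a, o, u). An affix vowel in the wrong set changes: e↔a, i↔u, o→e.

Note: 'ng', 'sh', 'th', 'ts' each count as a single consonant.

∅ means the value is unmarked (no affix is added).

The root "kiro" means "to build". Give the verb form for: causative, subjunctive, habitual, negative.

voice = causative: zero marking, form stays kiro.
Attach aspect habitual -uf → kirouf.
Attach polarity negative -fa (after consonant 'f') → kirouffa.
Attach mood subjunctive -tsif → kirouffatsif.
Apply vowel harmony: kirouffatsif → kirouffatsuf.

kirouffatsuf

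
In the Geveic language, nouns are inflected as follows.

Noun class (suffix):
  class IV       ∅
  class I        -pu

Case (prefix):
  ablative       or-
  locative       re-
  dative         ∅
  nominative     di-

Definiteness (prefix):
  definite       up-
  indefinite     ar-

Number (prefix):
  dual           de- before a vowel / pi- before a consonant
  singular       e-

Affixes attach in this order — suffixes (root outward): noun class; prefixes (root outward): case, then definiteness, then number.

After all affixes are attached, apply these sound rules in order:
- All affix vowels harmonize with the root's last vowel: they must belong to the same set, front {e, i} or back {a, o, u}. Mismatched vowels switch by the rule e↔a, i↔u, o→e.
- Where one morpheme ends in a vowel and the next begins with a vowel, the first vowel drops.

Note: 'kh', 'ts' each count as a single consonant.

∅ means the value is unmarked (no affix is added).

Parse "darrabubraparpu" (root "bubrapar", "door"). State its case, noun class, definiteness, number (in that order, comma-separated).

Segment: de-ar-re-bubrapar-pu.
case: re- → locative.
noun class: -pu → class I.
definiteness: ar- → indefinite.
number: de/pi- → dual.

locative, class I, indefinite, dual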